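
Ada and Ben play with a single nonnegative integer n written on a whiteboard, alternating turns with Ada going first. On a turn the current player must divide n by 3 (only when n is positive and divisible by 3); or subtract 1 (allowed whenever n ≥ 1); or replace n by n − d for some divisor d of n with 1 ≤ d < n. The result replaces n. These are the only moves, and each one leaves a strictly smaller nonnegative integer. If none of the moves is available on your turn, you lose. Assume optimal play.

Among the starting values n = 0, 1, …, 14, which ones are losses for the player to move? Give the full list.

Work bottom-up. With no move the player to move loses. Otherwise the position is W if at least one move leads to an L position for the opponent, and L if every move leads to a W.
n=0: no move → L
n=1: W (go to 0, an L position)
n=2: L (sole option 1(W) is W)
n=3: W (go to 2, an L position)
n=4: W (go to 2, an L position)
n=5: L (sole option 4(W) is W)
n=6: W (go to 2, an L position)
n=7: L (sole option 6(W) is W)
n=8: W (go to 7, an L position)
n=9: L (options 3(W), 6(W), 8(W) are all W)
n=10: W (go to 5, an L position)
n=11: L (sole option 10(W) is W)
n=12: W (go to 9, an L position)
n=13: L (sole option 12(W) is W)
n=14: W (go to 7, an L position)
The losing starting values of n are exactly the entries labelled L in this table (7 of them).

0, 2, 5, 7, 9, 11, 13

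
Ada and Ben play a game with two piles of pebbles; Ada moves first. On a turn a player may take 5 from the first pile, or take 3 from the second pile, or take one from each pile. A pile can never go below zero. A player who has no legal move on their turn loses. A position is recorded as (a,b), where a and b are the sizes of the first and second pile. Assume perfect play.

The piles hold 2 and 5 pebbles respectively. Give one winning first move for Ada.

Move to (2,2).

Build the W/L table. Terminal = L. A non-terminal position is W if it has a move to some L; otherwise it is L.
No move ever increases a pile, so every position that can arise here has a ≤ 2 and b ≤ 5; it is enough to label the cells with 0 ≤ a ≤ 2 and 0 ≤ b ≤ 5.
Every move lowers a or b (never raises either), so fill the grid row by row in increasing a, and left to right within a row: each cell's successors are then already labelled.
      b=0  b=1  b=2  b=3  b=4  b=5
a=0:    L    L    L    W    W    W
a=1:    L    W    W    W    L    L
a=2:    L    W    L    W    L    W
Cells with no legal move (terminal, hence L): (0,0), (0,1), (0,2), (1,0), (2,0).
The remaining L cells, each justified by listing all of its moves:
(1,4): moves to (1,1)(W), (0,3)(W); every one is W ⇒ L
(1,5): moves to (1,2)(W), (0,4)(W); every one is W ⇒ L
(2,2): the only move is to (1,1)(W), a W ⇒ L
(2,4): moves to (2,1)(W), (1,3)(W); every one is W ⇒ L
Every other cell has at least one move into one of the L cells above, so it is W.
From (2,5), the L positions reachable in one move are: (2,2), (1,4). Any move reaching one of these is winning.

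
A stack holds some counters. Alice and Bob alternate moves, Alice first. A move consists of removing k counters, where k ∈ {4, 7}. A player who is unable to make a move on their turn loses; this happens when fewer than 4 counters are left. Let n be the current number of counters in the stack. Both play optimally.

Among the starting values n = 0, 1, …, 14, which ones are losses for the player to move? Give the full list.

Work bottom-up. With no move the player to move loses. Otherwise the position is W if at least one move leads to an L position for the opponent, and L if every move leads to a W.
n=0: no move → L
n=1: no move → L
n=2: no move → L
n=3: no move → L
n=4: reaches L-position 0 → W
n=5: reaches L-position 1 → W
n=6: reaches L-position 2 → W
n=7: reaches L-position 3 → W
n=8: reaches L-position 1 → W
n=9: reaches L-position 2 → W
n=10: reaches L-position 3 → W
n=11: only reaches 7(W), 4(W), all W → L
n=12: only reaches 8(W), 5(W), all W → L
n=13: only reaches 9(W), 6(W), all W → L
n=14: only reaches 10(W), 7(W), all W → L
Reading off the rows marked L gives the requested list; there are 8 such values of n.

0, 1, 2, 3, 11, 12, 13, 14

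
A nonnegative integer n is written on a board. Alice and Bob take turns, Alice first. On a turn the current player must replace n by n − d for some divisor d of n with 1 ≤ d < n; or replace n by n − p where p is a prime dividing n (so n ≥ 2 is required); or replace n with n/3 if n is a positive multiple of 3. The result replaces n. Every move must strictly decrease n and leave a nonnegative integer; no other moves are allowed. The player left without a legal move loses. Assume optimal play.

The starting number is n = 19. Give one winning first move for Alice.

Classify positions by backward induction: terminal positions (no move available) are L. From any other position, the mover wins iff some move reaches an L.
n=0: no move → L
n=1: no move → L
n=2: →0(L), so W
n=3: →0(L), so W
n=4: →2(W), 3(W) — all W, so L
n=5: →0(L), so W
n=6: →4(L), so W
n=7: →0(L), so W
n=8: →4(L), so W
n=9: →3(W), 6(W), 8(W) — all W, so L
n=10: →9(L), so W
n=11: →0(L), so W
n=12: →4(L), so W
n=13: →0(L), so W
n=14: →7(W), 12(W), 13(W) — all W, so L
n=15: →14(L), so W
n=16: →14(L), so W
n=17: →0(L), so W
n=18: →9(L), so W
n=19: →0(L), so W
From 19, the L positions reachable in one move are: 0.

Move to 0.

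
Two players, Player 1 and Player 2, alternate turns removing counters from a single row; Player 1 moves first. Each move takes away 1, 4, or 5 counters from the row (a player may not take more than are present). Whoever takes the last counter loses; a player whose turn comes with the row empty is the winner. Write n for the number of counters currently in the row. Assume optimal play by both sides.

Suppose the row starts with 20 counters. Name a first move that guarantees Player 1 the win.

Compute win/loss labels from the base case upward. A position with no move is W. Any other position is W if it can reach an L in one move, else L.
n=0: no move; the opponent has just taken the last counter and therefore loses → W
n=1: only reaches 0(W), which is W → L
n=2: reaches L-position 1 → W
n=3: only reaches 2(W), which is W → L
n=4: reaches L-position 3 → W
n=5: reaches L-position 1 → W
n=6: reaches L-position 1 → W
n=7: reaches L-position 3 → W
n=8: reaches L-position 3 → W
n=9: only reaches 8(W), 5(W), 4(W), all W → L
n=10: reaches L-position 9 → W
n=11: only reaches 10(W), 7(W), 6(W), all W → L
n=12: reaches L-position 11 → W
n=13: reaches L-position 9 → W
n=14: reaches L-position 9 → W
n=15: reaches L-position 11 → W
n=16: reaches L-position 11 → W
n=17: only reaches 16(W), 13(W), 12(W), all W → L
n=18: reaches L-position 17 → W
n=19: only reaches 18(W), 15(W), 14(W), all W → L
n=20: reaches L-position 19 → W
From 20, the L positions reachable in one move are: 19.

Remove 1, leaving 19.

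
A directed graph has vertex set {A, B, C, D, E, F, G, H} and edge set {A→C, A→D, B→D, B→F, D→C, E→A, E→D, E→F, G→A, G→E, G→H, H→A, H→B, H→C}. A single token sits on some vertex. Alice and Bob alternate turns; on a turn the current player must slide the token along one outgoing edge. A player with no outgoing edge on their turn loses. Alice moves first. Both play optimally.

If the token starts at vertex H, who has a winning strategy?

Use the standard recursion: the mover loses at a terminal position; elsewhere, the mover wins exactly when some move hands the opponent an L position.
Every edge goes from a vertex to one that appears earlier in the order F, C, D, A, B, E, H, G, so processing vertices in that order labels each vertex after all of its successors.
F: no outgoing edge → L
C: no outgoing edge → L
D: can move to C, which is L ⇒ W
A: can move to C, which is L ⇒ W
B: can move to F, which is L ⇒ W
E: can move to F, which is L ⇒ W
H: can move to C, which is L ⇒ W
G: moves to H(W), E(W), A(W); every one is W ⇒ L
From H Alice can move to C, reaching an L position.

Alice wins.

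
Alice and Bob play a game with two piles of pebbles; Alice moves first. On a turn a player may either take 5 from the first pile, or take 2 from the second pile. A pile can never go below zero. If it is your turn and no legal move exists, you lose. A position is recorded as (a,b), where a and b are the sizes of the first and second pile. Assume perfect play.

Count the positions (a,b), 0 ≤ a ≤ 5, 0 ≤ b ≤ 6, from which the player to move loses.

Classify positions by backward induction: terminal positions (no move available) are L. From any other position, the mover wins iff some move reaches an L.
Every move lowers a or b (never raises either), so fill the grid row by row in increasing a, and left to right within a row: each cell's successors are then already labelled.
      b=0  b=1  b=2  b=3  b=4  b=5  b=6
a=0:    L    L    W    W    L    L    W
a=1:    L    L    W    W    L    L    W
a=2:    L    L    W    W    L    L    W
a=3:    L    L    W    W    L    L    W
a=4:    L    L    W    W    L    L    W
a=5:    W    W    L    L    W    W    L
Cells with no legal move (terminal, hence L): (0,0), (0,1), (1,0), (1,1), (2,0), (2,1), (3,0), (3,1), (4,0), (4,1).
The remaining L cells, each justified by listing all of its moves:
(0,4): only reaches (0,2)(W), which is W → L
(0,5): only reaches (0,3)(W), which is W → L
(1,4): only reaches (1,2)(W), which is W → L
(1,5): only reaches (1,3)(W), which is W → L
(2,4): only reaches (2,2)(W), which is W → L
(2,5): only reaches (2,3)(W), which is W → L
(3,4): only reaches (3,2)(W), which is W → L
(3,5): only reaches (3,3)(W), which is W → L
(4,4): only reaches (4,2)(W), which is W → L
(4,5): only reaches (4,3)(W), which is W → L
(5,2): only reaches (0,2)(W), (5,0)(W), all W → L
(5,3): only reaches (0,3)(W), (5,1)(W), all W → L
(5,6): only reaches (0,6)(W), (5,4)(W), all W → L
Every other cell has at least one move into one of the L cells above, so it is W.
L cells per row: a=0: 4, a=1: 4, a=2: 4, a=3: 4, a=4: 4, a=5: 3; total 23.

23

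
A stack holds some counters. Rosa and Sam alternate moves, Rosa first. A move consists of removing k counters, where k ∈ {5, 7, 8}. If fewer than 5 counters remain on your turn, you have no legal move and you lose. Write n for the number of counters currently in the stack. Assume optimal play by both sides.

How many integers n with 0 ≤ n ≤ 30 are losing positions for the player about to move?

15

Work bottom-up. With no move the player to move loses. Otherwise the position is W if at least one move leads to an L position for the opponent, and L if every move leads to a W.
n=0: no move → L
n=1: no move → L
n=2: no move → L
n=3: no move → L
n=4: no move → L
n=5: can move to 0, which is L ⇒ W
n=6: can move to 1, which is L ⇒ W
n=7: can move to 2, which is L ⇒ W
n=8: can move to 3, which is L ⇒ W
n=9: can move to 4, which is L ⇒ W
n=10: can move to 3, which is L ⇒ W
n=11: can move to 4, which is L ⇒ W
n=12: can move to 4, which is L ⇒ W
n=13: moves to 8(W), 6(W), 5(W); every one is W ⇒ L
n=14: moves to 9(W), 7(W), 6(W); every one is W ⇒ L
n=15: moves to 10(W), 8(W), 7(W); every one is W ⇒ L
n=16: moves to 11(W), 9(W), 8(W); every one is W ⇒ L
n=17: moves to 12(W), 10(W), 9(W); every one is W ⇒ L
n=18: can move to 13, which is L ⇒ W
n=19: can move to 14, which is L ⇒ W
n=20: can move to 15, which is L ⇒ W
n=21: can move to 16, which is L ⇒ W
n=22: can move to 17, which is L ⇒ W
n=23: can move to 16, which is L ⇒ W
n=24: can move to 17, which is L ⇒ W
n=25: can move to 17, which is L ⇒ W
n=26: moves to 21(W), 19(W), 18(W); every one is W ⇒ L
n=27: moves to 22(W), 20(W), 19(W); every one is W ⇒ L
n=28: moves to 23(W), 21(W), 20(W); every one is W ⇒ L
n=29: moves to 24(W), 22(W), 21(W); every one is W ⇒ L
n=30: moves to 25(W), 23(W), 22(W); every one is W ⇒ L
L entries with 0 ≤ n ≤ 30: n = 0, 1, 2, 3, 4, 13, 14, 15, 16, 17, 26, 27, 28, 29, 30; that makes 15.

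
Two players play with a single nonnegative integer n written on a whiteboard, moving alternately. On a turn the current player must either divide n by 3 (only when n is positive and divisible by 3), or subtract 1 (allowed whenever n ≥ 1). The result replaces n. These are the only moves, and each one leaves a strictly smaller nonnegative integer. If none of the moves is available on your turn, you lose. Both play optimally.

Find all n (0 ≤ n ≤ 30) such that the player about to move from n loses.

0, 2, 4, 7, 9, 11, 13, 15, 17, 19, 22, 24, 26, 28, 30

Work bottom-up. With no move the player to move loses. Otherwise the position is W if at least one move leads to an L position for the opponent, and L if every move leads to a W.
n=0: no move → L
n=1: →0(L), so W
n=2: →1(W) only, which is W, so L
n=3: →2(L), so W
n=4: →3(W) only, which is W, so L
n=5: →4(L), so W
n=6: →2(L), so W
n=7: →6(W) only, which is W, so L
n=8: →7(L), so W
n=9: →3(W), 8(W) — all W, so L
n=10: →9(L), so W
n=11: →10(W) only, which is W, so L
n=12: →4(L), so W
n=13: →12(W) only, which is W, so L
n=14: →13(L), so W
n=15: →5(W), 14(W) — all W, so L
n=16: →15(L), so W
n=17: →16(W) only, which is W, so L
n=18: →17(L), so W
n=19: →18(W) only, which is W, so L
n=20: →19(L), so W
n=21: →7(L), so W
n=22: →21(W) only, which is W, so L
n=23: →22(L), so W
n=24: →8(W), 23(W) — all W, so L
n=25: →24(L), so W
n=26: →25(W) only, which is W, so L
n=27: →9(L), so W
n=28: →27(W) only, which is W, so L
n=29: →28(L), so W
n=30: →10(W), 29(W) — all W, so L
The losing starting values of n are exactly the entries labelled L in this table (15 of them).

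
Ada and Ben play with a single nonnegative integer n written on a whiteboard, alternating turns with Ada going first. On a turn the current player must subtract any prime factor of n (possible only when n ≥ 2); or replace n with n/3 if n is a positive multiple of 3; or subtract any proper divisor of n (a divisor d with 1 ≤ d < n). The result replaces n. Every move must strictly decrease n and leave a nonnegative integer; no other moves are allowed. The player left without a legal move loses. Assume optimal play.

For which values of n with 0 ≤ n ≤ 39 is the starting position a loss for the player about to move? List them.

0, 1, 4, 9, 14, 20, 26, 32, 35, 38

Use the standard recursion: the mover loses at a terminal position; elsewhere, the mover wins exactly when some move hands the opponent an L position.
n=0: no move → L
n=1: no move → L
n=2: reaches L-position 0 → W
n=3: reaches L-position 0 → W
n=4: only reaches 2(W), 3(W), all W → L
n=5: reaches L-position 0 → W
n=6: reaches L-position 4 → W
n=7: reaches L-position 0 → W
n=8: reaches L-position 4 → W
n=9: only reaches 3(W), 6(W), 8(W), all W → L
n=10: reaches L-position 9 → W
n=11: reaches L-position 0 → W
n=12: reaches L-position 4 → W
n=13: reaches L-position 0 → W
n=14: only reaches 7(W), 12(W), 13(W), all W → L
n=15: reaches L-position 14 → W
n=16: reaches L-position 14 → W
n=17: reaches L-position 0 → W
n=18: reaches L-position 9 → W
n=19: reaches L-position 0 → W
n=20: only reaches 10(W), 15(W), 16(W), 18(W), 19(W), all W → L
n=21: reaches L-position 14 → W
n=22: reaches L-position 20 → W
n=23: reaches L-position 0 → W
n=24: reaches L-position 20 → W
n=25: reaches L-position 20 → W
n=26: only reaches 13(W), 24(W), 25(W), all W → L
n=27: reaches L-position 9 → W
n=28: reaches L-position 14 → W
n=29: reaches L-position 0 → W
n=30: reaches L-position 20 → W
n=31: reaches L-position 0 → W
n=32: only reaches 16(W), 24(W), 28(W), 30(W), 31(W), all W → L
n=33: reaches L-position 32 → W
n=34: reaches L-position 32 → W
n=35: only reaches 28(W), 30(W), 34(W), all W → L
n=36: reaches L-position 32 → W
n=37: reaches L-position 0 → W
n=38: only reaches 19(W), 36(W), 37(W), all W → L
n=39: reaches L-position 26 → W
The losing starting values of n are exactly the entries labelled L in this table (10 of them).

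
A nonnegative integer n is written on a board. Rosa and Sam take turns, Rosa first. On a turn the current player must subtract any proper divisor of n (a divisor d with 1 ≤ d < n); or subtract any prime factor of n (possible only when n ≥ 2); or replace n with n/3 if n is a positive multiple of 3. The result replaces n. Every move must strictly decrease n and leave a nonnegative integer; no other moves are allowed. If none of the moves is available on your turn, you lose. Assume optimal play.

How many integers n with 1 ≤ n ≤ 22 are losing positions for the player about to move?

Classify positions by backward induction: terminal positions (no move available) are L. From any other position, the mover wins iff some move reaches an L.
n=0: no move → L
n=1: no move → L
n=2: →0(L), so W
n=3: →0(L), so W
n=4: →2(W), 3(W) — all W, so L
n=5: →0(L), so W
n=6: →4(L), so W
n=7: →0(L), so W
n=8: →4(L), so W
n=9: →3(W), 6(W), 8(W) — all W, so L
n=10: →9(L), so W
n=11: →0(L), so W
n=12: →4(L), so W
n=13: →0(L), so W
n=14: →7(W), 12(W), 13(W) — all W, so L
n=15: →14(L), so W
n=16: →14(L), so W
n=17: →0(L), so W
n=18: →9(L), so W
n=19: →0(L), so W
n=20: →10(W), 15(W), 16(W), 18(W), 19(W) — all W, so L
n=21: →14(L), so W
n=22: →20(L), so W
L entries with 1 ≤ n ≤ 22 (n=0 is outside the asked range and is not counted): n = 1, 4, 9, 14, 20; that makes 5.

5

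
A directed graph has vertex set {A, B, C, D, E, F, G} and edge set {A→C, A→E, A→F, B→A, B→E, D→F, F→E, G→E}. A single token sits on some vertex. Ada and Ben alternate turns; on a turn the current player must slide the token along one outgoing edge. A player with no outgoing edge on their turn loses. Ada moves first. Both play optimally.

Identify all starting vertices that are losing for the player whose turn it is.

C, D, E

Classify positions by backward induction: terminal positions (no move available) are L. From any other position, the mover wins iff some move reaches an L.
Every edge goes from a vertex to one that appears earlier in the order E, C, F, A, D, B, G, so processing vertices in that order labels each vertex after all of its successors.
E: no outgoing edge → L
C: no outgoing edge → L
F: →E(L), so W
A: →C(L), so W
D: →F(W) only, which is W, so L
B: →E(L), so W
G: →E(L), so W
The losing starting vertices are exactly the entries labelled L in this table (3 of them).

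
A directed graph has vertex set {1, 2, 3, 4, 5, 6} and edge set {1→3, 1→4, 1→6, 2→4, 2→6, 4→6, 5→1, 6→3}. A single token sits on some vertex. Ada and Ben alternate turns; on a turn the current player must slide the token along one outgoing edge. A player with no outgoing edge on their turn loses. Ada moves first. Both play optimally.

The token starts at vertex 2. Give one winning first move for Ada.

Move to 4.

Use the standard recursion: the mover loses at a terminal position; elsewhere, the mover wins exactly when some move hands the opponent an L position.
Every edge goes from a vertex to one that appears earlier in the order 3, 6, 4, 1, 5, 2, so processing vertices in that order labels each vertex after all of its successors.
3: no outgoing edge → L
6: W (go to 3, an L position)
4: L (sole option 6(W) is W)
1: W (go to 4, an L position)
5: L (sole option 1(W) is W)
2: W (go to 4, an L position)
From 2, the L positions reachable in one move are: 4.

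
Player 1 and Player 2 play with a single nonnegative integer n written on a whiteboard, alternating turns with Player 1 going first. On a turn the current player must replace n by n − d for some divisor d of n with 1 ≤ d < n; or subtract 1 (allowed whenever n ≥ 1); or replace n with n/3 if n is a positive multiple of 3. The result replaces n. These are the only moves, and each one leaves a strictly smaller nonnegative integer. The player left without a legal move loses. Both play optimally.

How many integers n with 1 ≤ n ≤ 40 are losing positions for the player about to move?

15

Positions with no move are L. A position that does have a move is losing for the player to move precisely when every available move leads to a winning position for the opponent. Fill in the labels:
n=0: no move → L
n=1: can move to 0, which is L ⇒ W
n=2: the only move is to 1(W), a W ⇒ L
n=3: can move to 2, which is L ⇒ W
n=4: can move to 2, which is L ⇒ W
n=5: the only move is to 4(W), a W ⇒ L
n=6: can move to 2, which is L ⇒ W
n=7: the only move is to 6(W), a W ⇒ L
n=8: can move to 7, which is L ⇒ W
n=9: moves to 3(W), 6(W), 8(W); every one is W ⇒ L
n=10: can move to 5, which is L ⇒ W
n=11: the only move is to 10(W), a W ⇒ L
n=12: can move to 9, which is L ⇒ W
n=13: the only move is to 12(W), a W ⇒ L
n=14: can move to 7, which is L ⇒ W
n=15: can move to 5, which is L ⇒ W
n=16: moves to 8(W), 12(W), 14(W), 15(W); every one is W ⇒ L
n=17: can move to 16, which is L ⇒ W
n=18: can move to 9, which is L ⇒ W
n=19: the only move is to 18(W), a W ⇒ L
n=20: can move to 16, which is L ⇒ W
n=21: can move to 7, which is L ⇒ W
n=22: can move to 11, which is L ⇒ W
n=23: the only move is to 22(W), a W ⇒ L
n=24: can move to 16, which is L ⇒ W
n=25: moves to 20(W), 24(W); every one is W ⇒ L
n=26: can move to 13, which is L ⇒ W
n=27: can move to 9, which is L ⇒ W
n=28: moves to 14(W), 21(W), 24(W), 26(W), 27(W); every one is W ⇒ L
n=29: can move to 28, which is L ⇒ W
n=30: can move to 25, which is L ⇒ W
n=31: the only move is to 30(W), a W ⇒ L
n=32: can move to 16, which is L ⇒ W
n=33: can move to 11, which is L ⇒ W
n=34: moves to 17(W), 32(W), 33(W); every one is W ⇒ L
n=35: can move to 28, which is L ⇒ W
n=36: can move to 34, which is L ⇒ W
n=37: the only move is to 36(W), a W ⇒ L
n=38: can move to 19, which is L ⇒ W
n=39: can move to 13, which is L ⇒ W
n=40: moves to 20(W), 30(W), 32(W), 35(W), 36(W), 38(W), 39(W); every one is W ⇒ L
L entries with 1 ≤ n ≤ 40 (n=0 is outside the asked range and is not counted): n = 2, 5, 7, 9, 11, 13, 16, 19, 23, 25, 28, 31, 34, 37, 40; that makes 15.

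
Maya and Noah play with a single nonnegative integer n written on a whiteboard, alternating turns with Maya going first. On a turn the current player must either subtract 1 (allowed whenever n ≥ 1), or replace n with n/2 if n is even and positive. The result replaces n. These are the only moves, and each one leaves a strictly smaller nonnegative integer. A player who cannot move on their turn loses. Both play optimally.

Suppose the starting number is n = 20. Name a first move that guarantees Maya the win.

Move to 19.

Use the standard recursion: the mover loses at a terminal position; elsewhere, the mover wins exactly when some move hands the opponent an L position.
n=0: no move → L
n=1: W (go to 0, an L position)
n=2: L (sole option 1(W) is W)
n=3: W (go to 2, an L position)
n=4: W (go to 2, an L position)
n=5: L (sole option 4(W) is W)
n=6: W (go to 5, an L position)
n=7: L (sole option 6(W) is W)
n=8: W (go to 7, an L position)
n=9: L (sole option 8(W) is W)
n=10: W (go to 5, an L position)
n=11: L (sole option 10(W) is W)
n=12: W (go to 11, an L position)
n=13: L (sole option 12(W) is W)
n=14: W (go to 7, an L position)
n=15: L (sole option 14(W) is W)
n=16: W (go to 15, an L position)
n=17: L (sole option 16(W) is W)
n=18: W (go to 9, an L position)
n=19: L (sole option 18(W) is W)
n=20: W (go to 19, an L position)
From 20, the L positions reachable in one move are: 19.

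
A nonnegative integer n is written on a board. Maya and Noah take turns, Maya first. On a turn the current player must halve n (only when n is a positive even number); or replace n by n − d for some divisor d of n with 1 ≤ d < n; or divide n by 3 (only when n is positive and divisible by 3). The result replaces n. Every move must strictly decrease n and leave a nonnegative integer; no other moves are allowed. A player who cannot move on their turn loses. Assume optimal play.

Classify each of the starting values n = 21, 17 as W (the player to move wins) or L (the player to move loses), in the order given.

21: W, 17: L

Label each position W (a win for the player to move) or L (a loss). A position with no legal move is L; any other position is W exactly when some move reaches an L, and L when every move reaches a W.
n=0: no move → L
n=1: no move → L
n=2: →1(L), so W
n=3: →1(L), so W
n=4: →2(W), 3(W) — all W, so L
n=5: →4(L), so W
n=6: →4(L), so W
n=7: →6(W) only, which is W, so L
n=8: →4(L), so W
n=9: →3(W), 6(W), 8(W) — all W, so L
n=10: →9(L), so W
n=11: →10(W) only, which is W, so L
n=12: →4(L), so W
n=13: →12(W) only, which is W, so L
n=14: →7(L), so W
n=15: →5(W), 10(W), 12(W), 14(W) — all W, so L
n=16: →15(L), so W
n=17: →16(W) only, which is W, so L
n=18: →9(L), so W
n=19: →18(W) only, which is W, so L
n=20: →15(L), so W
n=21: →7(L), so W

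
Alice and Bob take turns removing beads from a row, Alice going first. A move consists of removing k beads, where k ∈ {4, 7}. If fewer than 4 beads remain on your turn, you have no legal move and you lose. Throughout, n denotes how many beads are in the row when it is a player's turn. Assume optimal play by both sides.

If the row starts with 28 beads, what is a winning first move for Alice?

Remove 4, leaving 24.

Classify positions by backward induction: terminal positions (no move available) are L. From any other position, the mover wins iff some move reaches an L.
n=0: no move → L
n=1: no move → L
n=2: no move → L
n=3: no move → L
n=4: can move to 0, which is L ⇒ W
n=5: can move to 1, which is L ⇒ W
n=6: can move to 2, which is L ⇒ W
n=7: can move to 3, which is L ⇒ W
n=8: can move to 1, which is L ⇒ W
n=9: can move to 2, which is L ⇒ W
n=10: can move to 3, which is L ⇒ W
n=11: moves to 7(W), 4(W); every one is W ⇒ L
n=12: moves to 8(W), 5(W); every one is W ⇒ L
n=13: moves to 9(W), 6(W); every one is W ⇒ L
n=14: moves to 10(W), 7(W); every one is W ⇒ L
n=15: can move to 11, which is L ⇒ W
n=16: can move to 12, which is L ⇒ W
n=17: can move to 13, which is L ⇒ W
n=18: can move to 14, which is L ⇒ W
n=19: can move to 12, which is L ⇒ W
n=20: can move to 13, which is L ⇒ W
n=21: can move to 14, which is L ⇒ W
n=22: moves to 18(W), 15(W); every one is W ⇒ L
n=23: moves to 19(W), 16(W); every one is W ⇒ L
n=24: moves to 20(W), 17(W); every one is W ⇒ L
n=25: moves to 21(W), 18(W); every one is W ⇒ L
n=26: can move to 22, which is L ⇒ W
n=27: can move to 23, which is L ⇒ W
n=28: can move to 24, which is L ⇒ W
From 28, the L positions reachable in one move are: 24.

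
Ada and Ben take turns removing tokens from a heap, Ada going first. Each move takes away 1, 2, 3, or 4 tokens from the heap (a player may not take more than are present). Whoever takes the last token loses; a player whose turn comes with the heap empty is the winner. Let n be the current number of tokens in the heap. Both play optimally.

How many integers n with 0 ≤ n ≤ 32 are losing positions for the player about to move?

7

Use the standard recursion: the mover wins at a terminal position; elsewhere, the mover wins exactly when some move hands the opponent an L position.
n=0: no move; the opponent has just taken the last token and therefore loses → W
n=1: the only move is to 0(W), a W ⇒ L
n=2: can move to 1, which is L ⇒ W
n=3: can move to 1, which is L ⇒ W
n=4: can move to 1, which is L ⇒ W
n=5: can move to 1, which is L ⇒ W
n=6: moves to 5(W), 4(W), 3(W), 2(W); every one is W ⇒ L
n=7: can move to 6, which is L ⇒ W
n=8: can move to 6, which is L ⇒ W
n=9: can move to 6, which is L ⇒ W
n=10: can move to 6, which is L ⇒ W
n=11: moves to 10(W), 9(W), 8(W), 7(W); every one is W ⇒ L
n=12: can move to 11, which is L ⇒ W
n=13: can move to 11, which is L ⇒ W
n=14: can move to 11, which is L ⇒ W
n=15: can move to 11, which is L ⇒ W
n=16: moves to 15(W), 14(W), 13(W), 12(W); every one is W ⇒ L
n=17: can move to 16, which is L ⇒ W
n=18: can move to 16, which is L ⇒ W
n=19: can move to 16, which is L ⇒ W
n=20: can move to 16, which is L ⇒ W
n=21: moves to 20(W), 19(W), 18(W), 17(W); every one is W ⇒ L
n=22: can move to 21, which is L ⇒ W
n=23: can move to 21, which is L ⇒ W
n=24: can move to 21, which is L ⇒ W
n=25: can move to 21, which is L ⇒ W
n=26: moves to 25(W), 24(W), 23(W), 22(W); every one is W ⇒ L
n=27: can move to 26, which is L ⇒ W
n=28: can move to 26, which is L ⇒ W
n=29: can move to 26, which is L ⇒ W
n=30: can move to 26, which is L ⇒ W
n=31: moves to 30(W), 29(W), 28(W), 27(W); every one is W ⇒ L
n=32: can move to 31, which is L ⇒ W
L entries with 0 ≤ n ≤ 32: n = 1, 6, 11, 16, 21, 26, 31; that makes 7.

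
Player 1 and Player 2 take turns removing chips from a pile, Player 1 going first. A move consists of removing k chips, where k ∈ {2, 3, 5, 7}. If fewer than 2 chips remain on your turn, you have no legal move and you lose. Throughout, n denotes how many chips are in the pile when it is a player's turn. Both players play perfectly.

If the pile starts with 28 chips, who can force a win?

Player 2 wins.

Positions with no move are L. A position that does have a move is losing for the player to move precisely when every available move leads to a winning position for the opponent. Fill in the labels:
n=0: no move → L
n=1: no move → L
n=2: reaches L-position 0 → W
n=3: reaches L-position 1 → W
n=4: reaches L-position 1 → W
n=5: reaches L-position 0 → W
n=6: reaches L-position 1 → W
n=7: reaches L-position 0 → W
n=8: reaches L-position 1 → W
n=9: only reaches 7(W), 6(W), 4(W), 2(W), all W → L
n=10: only reaches 8(W), 7(W), 5(W), 3(W), all W → L
n=11: reaches L-position 9 → W
n=12: reaches L-position 10 → W
n=13: reaches L-position 10 → W
n=14: reaches L-position 9 → W
n=15: reaches L-position 10 → W
n=16: reaches L-position 9 → W
n=17: reaches L-position 10 → W
n=18: only reaches 16(W), 15(W), 13(W), 11(W), all W → L
n=19: only reaches 17(W), 16(W), 14(W), 12(W), all W → L
n=20: reaches L-position 18 → W
n=21: reaches L-position 19 → W
n=22: reaches L-position 19 → W
n=23: reaches L-position 18 → W
n=24: reaches L-position 19 → W
n=25: reaches L-position 18 → W
n=26: reaches L-position 19 → W
n=27: only reaches 25(W), 24(W), 22(W), 20(W), all W → L
n=28: only reaches 26(W), 25(W), 23(W), 21(W), all W → L
The starting position 28 is L: whatever Player 1 does, the opponent receives a W position.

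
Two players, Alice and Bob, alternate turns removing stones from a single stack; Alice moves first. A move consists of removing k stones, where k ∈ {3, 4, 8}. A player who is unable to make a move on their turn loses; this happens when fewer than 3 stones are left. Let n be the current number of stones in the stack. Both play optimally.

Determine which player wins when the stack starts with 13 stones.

Compute win/loss labels from the base case upward. A position with no move is L. Any other position is W if it can reach an L in one move, else L.
n=0: no move → L
n=1: no move → L
n=2: no move → L
n=3: →0(L), so W
n=4: →1(L), so W
n=5: →2(L), so W
n=6: →2(L), so W
n=7: →4(W), 3(W) — all W, so L
n=8: →0(L), so W
n=9: →1(L), so W
n=10: →7(L), so W
n=11: →7(L), so W
n=12: →9(W), 8(W), 4(W) — all W, so L
n=13: →10(W), 9(W), 5(W) — all W, so L
The starting position 13 is L: whatever Alice does, the opponent receives a W position.

Bob wins.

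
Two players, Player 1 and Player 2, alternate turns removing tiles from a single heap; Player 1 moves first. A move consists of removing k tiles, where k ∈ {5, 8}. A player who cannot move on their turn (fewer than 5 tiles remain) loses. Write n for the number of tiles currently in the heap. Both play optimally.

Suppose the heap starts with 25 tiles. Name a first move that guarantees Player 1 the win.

Classify positions by backward induction: terminal positions (no move available) are L. From any other position, the mover wins iff some move reaches an L.
n=0: no move → L
n=1: no move → L
n=2: no move → L
n=3: no move → L
n=4: no move → L
n=5: →0(L), so W
n=6: →1(L), so W
n=7: →2(L), so W
n=8: →3(L), so W
n=9: →4(L), so W
n=10: →2(L), so W
n=11: →3(L), so W
n=12: →4(L), so W
n=13: →8(W), 5(W) — all W, so L
n=14: →9(W), 6(W) — all W, so L
n=15: →10(W), 7(W) — all W, so L
n=16: →11(W), 8(W) — all W, so L
n=17: →12(W), 9(W) — all W, so L
n=18: →13(L), so W
n=19: →14(L), so W
n=20: →15(L), so W
n=21: →16(L), so W
n=22: →17(L), so W
n=23: →15(L), so W
n=24: →16(L), so W
n=25: →17(L), so W
From 25, the L positions reachable in one move are: 17.

Remove 8, leaving 17.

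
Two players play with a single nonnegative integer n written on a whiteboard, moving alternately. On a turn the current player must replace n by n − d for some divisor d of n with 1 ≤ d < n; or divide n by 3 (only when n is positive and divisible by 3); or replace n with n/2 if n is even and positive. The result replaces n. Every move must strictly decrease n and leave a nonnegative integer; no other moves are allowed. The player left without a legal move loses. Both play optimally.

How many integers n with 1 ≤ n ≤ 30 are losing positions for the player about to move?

Build the W/L table. Terminal = L. A non-terminal position is W if it has a move to some L; otherwise it is L.
n=0: no move → L
n=1: no move → L
n=2: can move to 1, which is L ⇒ W
n=3: can move to 1, which is L ⇒ W
n=4: moves to 2(W), 3(W); every one is W ⇒ L
n=5: can move to 4, which is L ⇒ W
n=6: can move to 4, which is L ⇒ W
n=7: the only move is to 6(W), a W ⇒ L
n=8: can move to 4, which is L ⇒ W
n=9: moves to 3(W), 6(W), 8(W); every one is W ⇒ L
n=10: can move to 9, which is L ⇒ W
n=11: the only move is to 10(W), a W ⇒ L
n=12: can move to 4, which is L ⇒ W
n=13: the only move is to 12(W), a W ⇒ L
n=14: can move to 7, which is L ⇒ W
n=15: moves to 5(W), 10(W), 12(W), 14(W); every one is W ⇒ L
n=16: can move to 15, which is L ⇒ W
n=17: the only move is to 16(W), a W ⇒ L
n=18: can move to 9, which is L ⇒ W
n=19: the only move is to 18(W), a W ⇒ L
n=20: can move to 15, which is L ⇒ W
n=21: can move to 7, which is L ⇒ W
n=22: can move to 11, which is L ⇒ W
n=23: the only move is to 22(W), a W ⇒ L
n=24: can move to 23, which is L ⇒ W
n=25: moves to 20(W), 24(W); every one is W ⇒ L
n=26: can move to 13, which is L ⇒ W
n=27: can move to 9, which is L ⇒ W
n=28: moves to 14(W), 21(W), 24(W), 26(W), 27(W); every one is W ⇒ L
n=29: can move to 28, which is L ⇒ W
n=30: can move to 15, which is L ⇒ W
L entries with 1 ≤ n ≤ 30 (n=0 is outside the asked range and is not counted): n = 1, 4, 7, 9, 11, 13, 15, 17, 19, 23, 25, 28; that makes 12.

12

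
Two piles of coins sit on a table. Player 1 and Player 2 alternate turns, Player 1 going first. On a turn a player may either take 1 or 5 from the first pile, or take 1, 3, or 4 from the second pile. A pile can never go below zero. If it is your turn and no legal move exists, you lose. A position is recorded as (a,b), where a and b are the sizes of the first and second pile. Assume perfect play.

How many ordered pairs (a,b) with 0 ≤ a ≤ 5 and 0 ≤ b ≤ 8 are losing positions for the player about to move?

18

Compute win/loss labels from the base case upward. A position with no move is L. Any other position is W if it can reach an L in one move, else L.
Every move lowers a or b (never raises either), so fill the grid row by row in increasing a, and left to right within a row: each cell's successors are then already labelled.
      b=0  b=1  b=2  b=3  b=4  b=5  b=6  b=7  b=8
a=0:    L    W    L    W    W    W    W    L    W
a=1:    W    L    W    L    W    W    W    W    L
a=2:    L    W    L    W    W    W    W    L    W
a=3:    W    L    W    L    W    W    W    W    L
a=4:    L    W    L    W    W    W    W    L    W
a=5:    W    L    W    L    W    W    W    W    L
Cells with no legal move (terminal, hence L): (0,0).
The remaining L cells, each justified by listing all of its moves:
(0,2): L (sole option (0,1)(W) is W)
(0,7): L (options (0,6)(W), (0,4)(W), (0,3)(W) are all W)
(1,1): L (options (0,1)(W), (1,0)(W) are all W)
(1,3): L (options (0,3)(W), (1,2)(W), (1,0)(W) are all W)
(1,8): L (options (0,8)(W), (1,7)(W), (1,5)(W), (1,4)(W) are all W)
(2,0): L (sole option (1,0)(W) is W)
(2,2): L (options (1,2)(W), (2,1)(W) are all W)
(2,7): L (options (1,7)(W), (2,6)(W), (2,4)(W), (2,3)(W) are all W)
(3,1): L (options (2,1)(W), (3,0)(W) are all W)
(3,3): L (options (2,3)(W), (3,2)(W), (3,0)(W) are all W)
(3,8): L (options (2,8)(W), (3,7)(W), (3,5)(W), (3,4)(W) are all W)
(4,0): L (sole option (3,0)(W) is W)
(4,2): L (options (3,2)(W), (4,1)(W) are all W)
(4,7): L (options (3,7)(W), (4,6)(W), (4,4)(W), (4,3)(W) are all W)
(5,1): L (options (4,1)(W), (0,1)(W), (5,0)(W) are all W)
(5,3): L (options (4,3)(W), (0,3)(W), (5,2)(W), (5,0)(W) are all W)
(5,8): L (options (4,8)(W), (0,8)(W), (5,7)(W), (5,5)(W), (5,4)(W) are all W)
Every other cell has at least one move into one of the L cells above, so it is W.
L cells per row: a=0: 3, a=1: 3, a=2: 3, a=3: 3, a=4: 3, a=5: 3; total 18.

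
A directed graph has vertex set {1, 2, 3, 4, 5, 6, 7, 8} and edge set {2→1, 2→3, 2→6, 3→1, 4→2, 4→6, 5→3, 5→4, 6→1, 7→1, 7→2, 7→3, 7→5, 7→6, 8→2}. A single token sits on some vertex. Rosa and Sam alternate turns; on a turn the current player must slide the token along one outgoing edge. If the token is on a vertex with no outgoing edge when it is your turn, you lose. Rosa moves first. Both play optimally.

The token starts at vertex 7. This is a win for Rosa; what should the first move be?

Build the W/L table. Terminal = L. A non-terminal position is W if it has a move to some L; otherwise it is L.
Every edge goes from a vertex to one that appears earlier in the order 1, 6, 3, 2, 4, 5, 8, 7, so processing vertices in that order labels each vertex after all of its successors.
1: no outgoing edge → L
6: →1(L), so W
3: →1(L), so W
2: →1(L), so W
4: →2(W), 6(W) — all W, so L
5: →4(L), so W
8: →2(W) only, which is W, so L
7: →1(L), so W
From 7, the L positions reachable in one move are: 1.

Move to 1.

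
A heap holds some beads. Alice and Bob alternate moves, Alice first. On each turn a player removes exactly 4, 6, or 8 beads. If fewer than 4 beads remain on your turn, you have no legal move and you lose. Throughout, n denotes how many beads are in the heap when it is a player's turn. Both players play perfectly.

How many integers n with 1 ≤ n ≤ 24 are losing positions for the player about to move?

Classify positions by backward induction: terminal positions (no move available) are L. From any other position, the mover wins iff some move reaches an L.
n=0: no move → L
n=1: no move → L
n=2: no move → L
n=3: no move → L
n=4: →0(L), so W
n=5: →1(L), so W
n=6: →2(L), so W
n=7: →3(L), so W
n=8: →2(L), so W
n=9: →3(L), so W
n=10: →2(L), so W
n=11: →3(L), so W
n=12: →8(W), 6(W), 4(W) — all W, so L
n=13: →9(W), 7(W), 5(W) — all W, so L
n=14: →10(W), 8(W), 6(W) — all W, so L
n=15: →11(W), 9(W), 7(W) — all W, so L
n=16: →12(L), so W
n=17: →13(L), so W
n=18: →14(L), so W
n=19: →15(L), so W
n=20: →14(L), so W
n=21: →15(L), so W
n=22: →14(L), so W
n=23: →15(L), so W
n=24: →20(W), 18(W), 16(W) — all W, so L
L entries with 1 ≤ n ≤ 24 (n=0 is outside the asked range and is not counted): n = 1, 2, 3, 12, 13, 14, 15, 24; that makes 8.

8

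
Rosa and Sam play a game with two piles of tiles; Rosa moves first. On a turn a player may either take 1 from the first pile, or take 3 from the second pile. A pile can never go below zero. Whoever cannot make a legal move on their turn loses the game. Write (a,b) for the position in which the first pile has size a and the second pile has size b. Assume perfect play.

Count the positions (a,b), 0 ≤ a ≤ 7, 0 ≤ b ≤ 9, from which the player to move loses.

40

Label each position W (a win for the player to move) or L (a loss). A position with no legal move is L; any other position is W exactly when some move reaches an L, and L when every move reaches a W.
Every move lowers a or b (never raises either), so fill the grid row by row in increasing a, and left to right within a row: each cell's successors are then already labelled.
      b=0  b=1  b=2  b=3  b=4  b=5  b=6  b=7  b=8  b=9
a=0:    L    L    L    W    W    W    L    L    L    W
a=1:    W    W    W    L    L    L    W    W    W    L
a=2:    L    L    L    W    W    W    L    L    L    W
a=3:    W    W    W    L    L    L    W    W    W    L
a=4:    L    L    L    W    W    W    L    L    L    W
a=5:    W    W    W    L    L    L    W    W    W    L
a=6:    L    L    L    W    W    W    L    L    L    W
a=7:    W    W    W    L    L    L    W    W    W    L
Cells with no legal move (terminal, hence L): (0,0), (0,1), (0,2).
The remaining L cells, each justified by listing all of its moves:
(0,6): →(0,3)(W) only, which is W, so L
(0,7): →(0,4)(W) only, which is W, so L
(0,8): →(0,5)(W) only, which is W, so L
(1,3): →(0,3)(W), (1,0)(W) — all W, so L
(1,4): →(0,4)(W), (1,1)(W) — all W, so L
(1,5): →(0,5)(W), (1,2)(W) — all W, so L
(1,9): →(0,9)(W), (1,6)(W) — all W, so L
(2,0): →(1,0)(W) only, which is W, so L
(2,1): →(1,1)(W) only, which is W, so L
(2,2): →(1,2)(W) only, which is W, so L
(2,6): →(1,6)(W), (2,3)(W) — all W, so L
(2,7): →(1,7)(W), (2,4)(W) — all W, so L
(2,8): →(1,8)(W), (2,5)(W) — all W, so L
(3,3): →(2,3)(W), (3,0)(W) — all W, so L
(3,4): →(2,4)(W), (3,1)(W) — all W, so L
(3,5): →(2,5)(W), (3,2)(W) — all W, so L
(3,9): →(2,9)(W), (3,6)(W) — all W, so L
(4,0): →(3,0)(W) only, which is W, so L
(4,1): →(3,1)(W) only, which is W, so L
(4,2): →(3,2)(W) only, which is W, so L
(4,6): →(3,6)(W), (4,3)(W) — all W, so L
(4,7): →(3,7)(W), (4,4)(W) — all W, so L
(4,8): →(3,8)(W), (4,5)(W) — all W, so L
(5,3): →(4,3)(W), (5,0)(W) — all W, so L
(5,4): →(4,4)(W), (5,1)(W) — all W, so L
(5,5): →(4,5)(W), (5,2)(W) — all W, so L
(5,9): →(4,9)(W), (5,6)(W) — all W, so L
(6,0): →(5,0)(W) only, which is W, so L
(6,1): →(5,1)(W) only, which is W, so L
(6,2): →(5,2)(W) only, which is W, so L
(6,6): →(5,6)(W), (6,3)(W) — all W, so L
(6,7): →(5,7)(W), (6,4)(W) — all W, so L
(6,8): →(5,8)(W), (6,5)(W) — all W, so L
(7,3): →(6,3)(W), (7,0)(W) — all W, so L
(7,4): →(6,4)(W), (7,1)(W) — all W, so L
(7,5): →(6,5)(W), (7,2)(W) — all W, so L
(7,9): →(6,9)(W), (7,6)(W) — all W, so L
Every other cell has at least one move into one of the L cells above, so it is W.
L cells per row: a=0: 6, a=1: 4, a=2: 6, a=3: 4, a=4: 6, a=5: 4, a=6: 6, a=7: 4; total 40.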